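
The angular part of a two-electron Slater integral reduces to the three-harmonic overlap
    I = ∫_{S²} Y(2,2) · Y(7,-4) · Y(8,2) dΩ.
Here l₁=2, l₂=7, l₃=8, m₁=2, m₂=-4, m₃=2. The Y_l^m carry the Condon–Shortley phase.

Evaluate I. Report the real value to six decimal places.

l₁+l₂+l₃=17 is odd: 3j(l;000)=0 ⇒ I=0

0.000000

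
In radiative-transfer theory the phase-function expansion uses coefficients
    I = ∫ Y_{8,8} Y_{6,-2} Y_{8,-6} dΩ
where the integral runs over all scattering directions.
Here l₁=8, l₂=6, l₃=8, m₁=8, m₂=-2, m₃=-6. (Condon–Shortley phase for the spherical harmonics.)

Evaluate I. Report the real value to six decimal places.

Checks pass: Σm=0; 22 even; l₃=8∈[2,14].
(2·8+1)(2·6+1)(2·8+1) = 3757
Δ: 6! 10! 6! / 23! → 1/13742520792
sum: t=0:+1/41803776000 t=1:−1/435456000 t=2:+1/39813120 t=3:−1/18662400 t=4:+1/39813120 t=5:−1/435456000 t=6:+1/41803776000 = -11/1393459200
3j²(8 6 8; 0 0 0) = Δ·Π!·Σ² = 600/96577  (sign -1)
sum: t=0:+1/125411328000 = 1/125411328000
3j²(8 6 8; 8 -2 -6) = Δ·Π!·Σ² = 364/22287  (sign +1)
combine: 4πI² = 3757·600/96577·364/22287 = 72800/190969
take √, sign -1: I = -0.17417239

-0.174172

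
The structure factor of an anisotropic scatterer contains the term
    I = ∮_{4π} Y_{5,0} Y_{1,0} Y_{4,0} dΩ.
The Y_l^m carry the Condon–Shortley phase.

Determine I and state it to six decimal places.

0.245532

Checks pass: Σm=0; 10 even; l₃=4∈[4,6].
(2·5+1)(2·1+1)(2·4+1) = 297
Δ: 2! 8! 0! / 11! → 1/495
sum: t=1:−1/576 = -1/576
3j²(5 1 4; 0 0 0) = Δ·Π!·Σ² = 5/99  (sign -1)
(m-triple is (0,0,0) — same symbol as above.)
combine: 4πI² = 297·5/99·5/99 = 25/33
take √, sign +1: I = 0.24553200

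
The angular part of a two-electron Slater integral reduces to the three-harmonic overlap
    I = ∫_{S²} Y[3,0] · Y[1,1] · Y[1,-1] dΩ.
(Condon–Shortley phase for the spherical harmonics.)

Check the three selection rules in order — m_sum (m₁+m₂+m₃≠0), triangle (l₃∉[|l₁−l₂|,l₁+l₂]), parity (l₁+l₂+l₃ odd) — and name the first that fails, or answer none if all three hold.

triangle

m₁+m₂+m₃ = 0 + 1 − 1 = 0  ✓
triangle: |3−1|=2 ≤ l₃=1 ≤ 3+1=4  ✗
parity: l₁+l₂+l₃ = 5 is odd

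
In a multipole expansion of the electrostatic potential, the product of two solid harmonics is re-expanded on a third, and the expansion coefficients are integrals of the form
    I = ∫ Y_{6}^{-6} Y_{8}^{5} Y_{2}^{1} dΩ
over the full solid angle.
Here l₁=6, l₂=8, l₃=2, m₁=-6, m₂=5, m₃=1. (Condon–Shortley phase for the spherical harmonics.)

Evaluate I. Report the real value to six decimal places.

m-sum 0 ✓  L=16 even ✓  2≤2≤14 ✓
Π(2lᵢ+1) = 13×17×5 = 1105
triangle coeff Δ(6,8,2) = 1/30940
Σ_t [6,6]: t=6:+1/2073600 = 1/2073600
(3j)²=28/1105 [(6 8 2; 0 0 0)], sign=+1
Σ_t [12,12]: t=12:+1/2874009600 = 1/2874009600
(3j)²=1/2380 [(6 8 2; -6 5 1)], sign=-1
⇒ 4πI² = 1/85
I = (-1)√(1/85/(4π)) = -0.03059748

-0.030597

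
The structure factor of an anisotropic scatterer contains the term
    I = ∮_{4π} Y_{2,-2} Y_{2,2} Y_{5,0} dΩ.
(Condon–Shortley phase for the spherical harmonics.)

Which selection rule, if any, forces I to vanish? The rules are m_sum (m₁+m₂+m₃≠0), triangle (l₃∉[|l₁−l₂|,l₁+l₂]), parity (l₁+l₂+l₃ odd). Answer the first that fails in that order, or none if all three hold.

azimuthal sum: -2 + 2 + 0 = 0  ✓
0 ≤ 5 ≤ 4 (triangle on l)  ✗
L = 2 + 2 + 5 = 9 (odd)

triangle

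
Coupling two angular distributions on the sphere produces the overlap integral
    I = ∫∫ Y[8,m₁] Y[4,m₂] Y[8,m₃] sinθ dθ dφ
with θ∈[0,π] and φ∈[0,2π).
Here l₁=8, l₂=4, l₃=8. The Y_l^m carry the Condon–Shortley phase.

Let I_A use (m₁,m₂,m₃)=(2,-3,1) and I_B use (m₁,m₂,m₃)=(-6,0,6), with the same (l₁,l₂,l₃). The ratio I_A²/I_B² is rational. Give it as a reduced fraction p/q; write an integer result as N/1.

l's match ⇒ only the (l;m) 3-j factors differ between A and B.
A: triangle coeff Δ(8,4,8) = 1/185175900; Σ_t [0,1]: t=0:+1/74649600 t=1:−1/87091200 = 1/522547200; (3j)²=2/4199 [(8 4 8; 2 -3 1)], sign=-1
B: triangle coeff Δ(8,4,8) = 1/185175900; Σ_t [2,4]: t=2:+1/7664025600 t=3:−1/1437004800 t=4:+1/4180377600 = -1/3065610240; (3j)²=13/1292 [(8 4 8; -6 0 6)], sign=-1
I_A²/I_B² = (2/4199)/(13/1292) = 8/169

8/169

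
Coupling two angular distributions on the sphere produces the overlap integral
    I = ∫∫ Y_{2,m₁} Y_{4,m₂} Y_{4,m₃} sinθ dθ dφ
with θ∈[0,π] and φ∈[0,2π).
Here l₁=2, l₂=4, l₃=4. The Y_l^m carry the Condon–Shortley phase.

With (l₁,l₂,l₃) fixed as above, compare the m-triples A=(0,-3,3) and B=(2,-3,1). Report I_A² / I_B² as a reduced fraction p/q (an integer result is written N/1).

7/54

Same 2,4,4: normalisation and zero-m 3j drop out of the ratio.
A: Δ: 2! 2! 6! / 11! → 1/13860; sum: t=0:+1/480 t=1:−1/720 = 1/1440; 3j²(2 4 4; 0 -3 3) = Δ·Π!·Σ² = 7/1980  (sign -1)
B: Δ: 2! 2! 6! / 11! → 1/13860; sum: t=0:+1/480 = 1/480; 3j²(2 4 4; 2 -3 1) = Δ·Π!·Σ² = 3/110  (sign -1)
I_A²/I_B² = (7/1980)/(3/110) = 7/54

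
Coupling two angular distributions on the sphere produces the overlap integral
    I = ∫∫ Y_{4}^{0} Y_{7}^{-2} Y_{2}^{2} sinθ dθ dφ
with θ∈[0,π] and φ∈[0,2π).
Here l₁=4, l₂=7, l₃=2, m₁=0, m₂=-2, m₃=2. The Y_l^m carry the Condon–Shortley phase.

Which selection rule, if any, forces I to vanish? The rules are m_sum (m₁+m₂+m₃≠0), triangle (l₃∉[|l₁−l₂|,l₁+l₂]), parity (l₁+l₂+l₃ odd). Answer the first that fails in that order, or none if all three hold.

triangle

Σmᵢ = 0  ✓
l₃∈[|l₁−l₂|,l₁+l₂]=[3,11], have l₃=2  ✗
Σlᵢ = 13 ⇒ odd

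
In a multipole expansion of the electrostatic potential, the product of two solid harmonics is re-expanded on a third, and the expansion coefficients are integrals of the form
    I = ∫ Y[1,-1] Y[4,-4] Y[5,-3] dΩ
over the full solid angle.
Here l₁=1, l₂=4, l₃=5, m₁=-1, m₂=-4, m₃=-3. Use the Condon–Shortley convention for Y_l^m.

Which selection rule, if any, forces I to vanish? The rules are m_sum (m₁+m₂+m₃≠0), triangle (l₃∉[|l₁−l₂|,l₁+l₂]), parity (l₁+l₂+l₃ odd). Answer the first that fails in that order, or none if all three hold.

m_sum

Σmᵢ = -8  ✗
l₃∈[|l₁−l₂|,l₁+l₂]=[3,5], have l₃=5
Σlᵢ = 10 ⇒ even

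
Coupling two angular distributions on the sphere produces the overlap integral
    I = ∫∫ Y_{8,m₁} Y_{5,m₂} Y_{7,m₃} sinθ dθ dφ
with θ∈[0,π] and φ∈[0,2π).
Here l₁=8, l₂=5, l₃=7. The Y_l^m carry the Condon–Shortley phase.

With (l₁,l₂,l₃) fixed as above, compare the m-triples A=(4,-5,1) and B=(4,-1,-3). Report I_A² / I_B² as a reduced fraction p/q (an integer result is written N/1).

2520/289

Shared (l₁,l₂,l₃)=(8,5,7): N and (l;000)² cancel in I_A²/I_B².
A: Δ = 6!·10!·4!/21! = 1/814773960; Racah Σ t=0..0: t=0:+1/298598400 = 1/298598400; ⇒ 3j(8 5 7; 4 -5 1)² = 70/4199, sgn +1
B: Δ = 6!·10!·4!/21! = 1/814773960; Racah Σ t=0..4: t=0:+1/298598400 t=1:−1/21772800 t=2:+1/15482880 t=3:−1/78382080 t=4:+1/4180377600 = 17/1791590400; ⇒ 3j(8 5 7; 4 -1 -3)² = 17/8892, sgn +1
I_A²/I_B² = (70/4199)/(17/8892) = 2520/289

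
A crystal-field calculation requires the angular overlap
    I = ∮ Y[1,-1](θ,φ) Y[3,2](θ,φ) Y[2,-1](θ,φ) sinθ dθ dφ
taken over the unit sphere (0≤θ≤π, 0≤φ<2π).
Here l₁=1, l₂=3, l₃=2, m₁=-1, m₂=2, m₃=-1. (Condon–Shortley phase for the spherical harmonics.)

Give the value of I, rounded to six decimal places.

Checks pass: Σm=0; 6 even; l₃=2∈[2,4].
(2·1+1)(2·3+1)(2·2+1) = 105
Δ: 2! 0! 4! / 7! → 1/105
sum: t=1:−1/4 = -1/4
3j²(1 3 2; 0 0 0) = Δ·Π!·Σ² = 3/35  (sign -1)
sum: t=2:+1/12 = 1/12
3j²(1 3 2; -1 2 -1) = Δ·Π!·Σ² = 2/21  (sign -1)
combine: 4πI² = 105·3/35·2/21 = 6/7
take √, sign +1: I = 0.26116903

0.261169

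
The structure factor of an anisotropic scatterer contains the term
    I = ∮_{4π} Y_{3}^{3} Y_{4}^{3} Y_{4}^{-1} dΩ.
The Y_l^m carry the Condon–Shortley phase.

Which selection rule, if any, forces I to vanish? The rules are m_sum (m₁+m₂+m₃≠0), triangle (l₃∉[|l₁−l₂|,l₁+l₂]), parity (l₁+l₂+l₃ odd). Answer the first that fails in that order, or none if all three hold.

m_sum

azimuthal sum: 3 + 3 − 1 = 5  ✗
1 ≤ 4 ≤ 7 (triangle on l)
L = 3 + 4 + 4 = 11 (odd)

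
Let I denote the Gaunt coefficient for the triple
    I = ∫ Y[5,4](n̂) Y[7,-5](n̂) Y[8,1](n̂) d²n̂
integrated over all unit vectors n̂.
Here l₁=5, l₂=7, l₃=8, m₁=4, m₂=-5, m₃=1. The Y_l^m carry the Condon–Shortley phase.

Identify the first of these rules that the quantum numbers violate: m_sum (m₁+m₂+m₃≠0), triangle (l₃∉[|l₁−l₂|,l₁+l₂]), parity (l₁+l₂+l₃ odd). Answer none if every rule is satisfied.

m₁+m₂+m₃ = 4 − 5 + 1 = 0  ✓
triangle: |5−7|=2 ≤ l₃=8 ≤ 5+7=12  ✓
parity: l₁+l₂+l₃ = 20 is even  ✓

none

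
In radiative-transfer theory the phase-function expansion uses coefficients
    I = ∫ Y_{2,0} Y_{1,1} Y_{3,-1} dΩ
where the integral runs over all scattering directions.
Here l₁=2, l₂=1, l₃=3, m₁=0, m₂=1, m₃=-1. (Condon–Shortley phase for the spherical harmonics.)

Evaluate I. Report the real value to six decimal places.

m-sum 0 ✓  L=6 even ✓  1≤3≤3 ✓
Π(2lᵢ+1) = 5×3×7 = 105
triangle coeff Δ(2,1,3) = 1/105
Σ_t [0,0]: t=0:+1/4 = 1/4
(3j)²=3/35 [(2 1 3; 0 0 0)], sign=-1
Σ_t [0,0]: t=0:+1/8 = 1/8
(3j)²=2/35 [(2 1 3; 0 1 -1)], sign=+1
⇒ 4πI² = 18/35
I = (-1)√(18/35/(4π)) = -0.20230066

-0.202301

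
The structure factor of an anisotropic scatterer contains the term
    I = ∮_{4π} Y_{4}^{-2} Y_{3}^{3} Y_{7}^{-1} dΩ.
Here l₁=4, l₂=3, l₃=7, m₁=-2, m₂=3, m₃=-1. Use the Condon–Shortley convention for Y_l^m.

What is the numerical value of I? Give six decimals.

-0.035654

Rules hold: Σm=0, L=14 even, 1≤7≤7.
N = 9·7·15 = 945
Δ = 0!·8!·6!/15! = 1/45045
Racah Σ t=0..0: t=0:+1/20736 = 1/20736
⇒ 3j(4 3 7; 0 0 0)² = 35/1287, sgn -1
Racah Σ t=0..0: t=0:+1/1036800 = 1/1036800
⇒ 3j(4 3 7; -2 3 -1)² = 4/6435, sgn +1
4πI² = N·(3j₀)²·(3jₘ)² = 980/61347
I = -1·√(0.0159747/4π) = -0.03565426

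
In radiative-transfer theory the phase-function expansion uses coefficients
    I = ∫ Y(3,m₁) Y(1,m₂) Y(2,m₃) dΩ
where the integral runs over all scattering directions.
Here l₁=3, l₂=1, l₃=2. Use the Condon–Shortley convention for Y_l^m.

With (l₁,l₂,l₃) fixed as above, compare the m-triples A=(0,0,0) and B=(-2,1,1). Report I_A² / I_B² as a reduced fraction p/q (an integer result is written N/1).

9/10

Shared (l₁,l₂,l₃)=(3,1,2): N and (l;000)² cancel in I_A²/I_B².
A: Δ = 2!·4!·0!/7! = 1/105; Racah Σ t=1..1: t=1:−1/4 = -1/4; ⇒ 3j(3 1 2; 0 0 0)² = 3/35, sgn -1
B: Δ = 2!·4!·0!/7! = 1/105; Racah Σ t=2..2: t=2:+1/12 = 1/12; ⇒ 3j(3 1 2; -2 1 1)² = 2/21, sgn -1
I_A²/I_B² = (3/35)/(2/21) = 9/10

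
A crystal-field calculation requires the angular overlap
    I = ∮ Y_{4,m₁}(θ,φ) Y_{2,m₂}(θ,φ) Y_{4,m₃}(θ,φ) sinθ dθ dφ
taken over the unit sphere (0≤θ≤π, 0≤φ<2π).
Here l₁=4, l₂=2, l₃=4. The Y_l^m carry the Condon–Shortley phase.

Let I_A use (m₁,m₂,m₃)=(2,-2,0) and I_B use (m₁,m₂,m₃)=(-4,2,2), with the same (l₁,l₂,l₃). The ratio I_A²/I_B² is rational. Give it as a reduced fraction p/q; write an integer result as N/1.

Shared (l₁,l₂,l₃)=(4,2,4): N and (l;000)² cancel in I_A²/I_B².
A: Δ = 2!·6!·2!/11! = 1/13860; Racah Σ t=0..0: t=0:+1/192 = 1/192; ⇒ 3j(4 2 4; 2 -2 0)² = 3/77, sgn +1
B: Δ = 2!·6!·2!/11! = 1/13860; Racah Σ t=2..2: t=2:+1/2880 = 1/2880; ⇒ 3j(4 2 4; -4 2 2)² = 2/165, sgn +1
I_A²/I_B² = (3/77)/(2/165) = 45/14

45/14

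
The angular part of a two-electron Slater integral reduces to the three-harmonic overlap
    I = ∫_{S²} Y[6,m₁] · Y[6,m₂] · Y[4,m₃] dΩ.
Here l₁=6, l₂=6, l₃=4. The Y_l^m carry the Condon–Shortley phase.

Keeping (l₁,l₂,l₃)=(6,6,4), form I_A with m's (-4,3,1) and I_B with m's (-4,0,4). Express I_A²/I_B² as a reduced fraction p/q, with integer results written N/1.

l's match ⇒ only the (l;m) 3-j factors differ between A and B.
A: triangle coeff Δ(6,6,4) = 1/15315300; Σ_t [6,8]: t=6:+1/207360 t=7:−1/120960 t=8:+1/967680 = -1/414720; (3j)²=21/4862 [(6 6 4; -4 3 1)], sign=+1
B: triangle coeff Δ(6,6,4) = 1/15315300; Σ_t [6,6]: t=6:+1/829440 = 1/829440; (3j)²=35/2431 [(6 6 4; -4 0 4)], sign=+1
I_A²/I_B² = (21/4862)/(35/2431) = 3/10

3/10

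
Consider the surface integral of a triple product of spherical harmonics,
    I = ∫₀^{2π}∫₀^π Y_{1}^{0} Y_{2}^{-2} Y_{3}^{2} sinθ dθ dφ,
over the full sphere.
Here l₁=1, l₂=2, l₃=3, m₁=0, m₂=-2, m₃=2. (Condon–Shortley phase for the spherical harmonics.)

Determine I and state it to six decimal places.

Rules hold: Σm=0, L=6 even, 1≤3≤3.
N = 3·5·7 = 105
Δ = 0!·2!·4!/7! = 1/105
Racah Σ t=0..0: t=0:+1/4 = 1/4
⇒ 3j(1 2 3; 0 0 0)² = 3/35, sgn -1
Racah Σ t=0..0: t=0:+1/24 = 1/24
⇒ 3j(1 2 3; 0 -2 2)² = 1/21, sgn -1
4πI² = N·(3j₀)²·(3jₘ)² = 3/7
I = +1·√(0.428571/4π) = 0.18467439

0.184674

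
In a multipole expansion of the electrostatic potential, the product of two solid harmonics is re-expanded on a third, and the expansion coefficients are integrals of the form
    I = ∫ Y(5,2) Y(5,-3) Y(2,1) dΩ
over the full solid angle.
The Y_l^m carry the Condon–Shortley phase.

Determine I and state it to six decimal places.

-0.161739

Checks pass: Σm=0; 12 even; l₃=2∈[0,10].
(2·5+1)(2·5+1)(2·2+1) = 605
Δ: 8! 2! 2! / 13! → 1/38610
sum: t=3:−1/2880 t=4:+1/576 t=5:−1/2880 = 1/960
3j²(5 5 2; 0 0 0) = Δ·Π!·Σ² = 10/429  (sign +1)
sum: t=1:−1/10080 t=2:+1/2880 = 1/4032
3j²(5 5 2; 2 -3 1) = Δ·Π!·Σ² = 10/429  (sign -1)
combine: 4πI² = 605·10/429·10/429 = 500/1521
take √, sign -1: I = -0.16173926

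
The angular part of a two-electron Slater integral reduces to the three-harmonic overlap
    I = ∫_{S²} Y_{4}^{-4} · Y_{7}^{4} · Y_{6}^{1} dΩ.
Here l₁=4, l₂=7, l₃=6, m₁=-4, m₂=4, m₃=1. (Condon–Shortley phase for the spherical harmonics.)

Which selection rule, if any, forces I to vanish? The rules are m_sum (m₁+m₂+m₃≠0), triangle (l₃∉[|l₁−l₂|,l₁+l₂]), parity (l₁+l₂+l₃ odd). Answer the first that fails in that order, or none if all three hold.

Σmᵢ = 1  ✗
l₃∈[|l₁−l₂|,l₁+l₂]=[3,11], have l₃=6
Σlᵢ = 17 ⇒ odd

m_sum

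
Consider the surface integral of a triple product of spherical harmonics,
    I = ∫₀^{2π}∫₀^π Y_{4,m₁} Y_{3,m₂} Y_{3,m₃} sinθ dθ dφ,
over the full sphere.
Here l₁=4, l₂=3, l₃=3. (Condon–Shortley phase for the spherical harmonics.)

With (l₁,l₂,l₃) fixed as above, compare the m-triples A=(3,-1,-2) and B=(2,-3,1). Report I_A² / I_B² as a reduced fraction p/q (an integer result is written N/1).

7/27

Shared (l₁,l₂,l₃)=(4,3,3): N and (l;000)² cancel in I_A²/I_B².
A: Δ = 4!·4!·2!/11! = 1/34650; Racah Σ t=0..1: t=0:+1/288 t=1:−1/144 = -1/288; ⇒ 3j(4 3 3; 3 -1 -2)² = 1/99, sgn +1
B: Δ = 4!·4!·2!/11! = 1/34650; Racah Σ t=0..0: t=0:+1/192 = 1/192; ⇒ 3j(4 3 3; 2 -3 1)² = 3/77, sgn +1
I_A²/I_B² = (1/99)/(3/77) = 7/27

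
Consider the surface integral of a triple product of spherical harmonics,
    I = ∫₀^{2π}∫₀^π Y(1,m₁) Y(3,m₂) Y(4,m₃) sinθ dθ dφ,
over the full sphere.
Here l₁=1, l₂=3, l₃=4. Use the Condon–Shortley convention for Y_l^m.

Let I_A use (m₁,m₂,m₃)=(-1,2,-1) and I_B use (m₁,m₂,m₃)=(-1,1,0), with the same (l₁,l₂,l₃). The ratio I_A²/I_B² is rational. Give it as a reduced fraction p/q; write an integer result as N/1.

l's match ⇒ only the (l;m) 3-j factors differ between A and B.
A: triangle coeff Δ(1,3,4) = 1/252; Σ_t [0,0]: t=0:+1/240 = 1/240; (3j)²=1/84 [(1 3 4; -1 2 -1)], sign=-1
B: triangle coeff Δ(1,3,4) = 1/252; Σ_t [0,0]: t=0:+1/96 = 1/96; (3j)²=1/42 [(1 3 4; -1 1 0)], sign=+1
I_A²/I_B² = (1/84)/(1/42) = 1/2

1/2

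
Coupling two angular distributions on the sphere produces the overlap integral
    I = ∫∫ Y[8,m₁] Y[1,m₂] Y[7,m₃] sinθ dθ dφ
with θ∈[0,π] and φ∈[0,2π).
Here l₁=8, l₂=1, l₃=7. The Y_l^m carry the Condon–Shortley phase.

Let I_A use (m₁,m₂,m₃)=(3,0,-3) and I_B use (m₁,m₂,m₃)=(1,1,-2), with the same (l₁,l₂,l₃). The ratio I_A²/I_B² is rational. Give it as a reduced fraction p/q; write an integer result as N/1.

55/21

Same 8,1,7: normalisation and zero-m 3j drop out of the ratio.
A: Δ: 2! 14! 0! / 17! → 1/2040; sum: t=1:−1/87091200 = -1/87091200; 3j²(8 1 7; 3 0 -3) = Δ·Π!·Σ² = 11/408  (sign -1)
B: Δ: 2! 14! 0! / 17! → 1/2040; sum: t=2:+1/87091200 = 1/87091200; 3j²(8 1 7; 1 1 -2) = Δ·Π!·Σ² = 7/680  (sign -1)
I_A²/I_B² = (11/408)/(7/680) = 55/21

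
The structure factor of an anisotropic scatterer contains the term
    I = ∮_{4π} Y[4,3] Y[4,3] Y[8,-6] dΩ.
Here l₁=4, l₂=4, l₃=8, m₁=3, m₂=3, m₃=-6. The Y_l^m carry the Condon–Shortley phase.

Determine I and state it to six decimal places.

0.277473

Rules hold: Σm=0, L=16 even, 0≤8≤8.
N = 9·9·17 = 1377
Δ = 0!·8!·8!/17! = 1/218790
Racah Σ t=0..0: t=0:+1/331776 = 1/331776
⇒ 3j(4 4 8; 0 0 0)² = 490/21879, sgn +1
Racah Σ t=0..0: t=0:+1/25401600 = 1/25401600
⇒ 3j(4 4 8; 3 3 -6)² = 8/255, sgn +1
4πI² = N·(3j₀)²·(3jₘ)² = 2352/2431
I = +1·√(0.967503/4π) = 0.27747333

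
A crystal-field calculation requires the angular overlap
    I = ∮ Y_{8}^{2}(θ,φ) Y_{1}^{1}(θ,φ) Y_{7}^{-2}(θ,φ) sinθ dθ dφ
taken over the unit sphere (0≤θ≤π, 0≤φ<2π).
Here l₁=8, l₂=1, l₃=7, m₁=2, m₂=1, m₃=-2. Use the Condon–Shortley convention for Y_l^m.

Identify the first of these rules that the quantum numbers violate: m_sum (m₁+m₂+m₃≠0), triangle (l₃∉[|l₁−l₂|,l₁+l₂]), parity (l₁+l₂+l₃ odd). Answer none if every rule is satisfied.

m_sum

m₁+m₂+m₃ = 2 + 1 − 2 = 1  ✗
triangle: |8−1|=7 ≤ l₃=7 ≤ 8+1=9
parity: l₁+l₂+l₃ = 16 is even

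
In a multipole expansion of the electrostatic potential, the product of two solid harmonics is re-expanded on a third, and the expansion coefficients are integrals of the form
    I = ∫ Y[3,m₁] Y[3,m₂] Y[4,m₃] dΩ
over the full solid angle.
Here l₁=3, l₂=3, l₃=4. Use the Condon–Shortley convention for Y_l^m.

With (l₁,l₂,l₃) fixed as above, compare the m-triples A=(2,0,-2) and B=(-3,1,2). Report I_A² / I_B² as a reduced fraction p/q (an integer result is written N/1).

1/18

Same 3,3,4: normalisation and zero-m 3j drop out of the ratio.
A: Δ: 2! 4! 4! / 11! → 1/34650; sum: t=0:+1/72 t=1:−1/96 = 1/288; 3j²(3 3 4; 2 0 -2) = Δ·Π!·Σ² = 1/462  (sign +1)
B: Δ: 2! 4! 4! / 11! → 1/34650; sum: t=2:+1/192 = 1/192; 3j²(3 3 4; -3 1 2) = Δ·Π!·Σ² = 3/77  (sign +1)
I_A²/I_B² = (1/462)/(3/77) = 1/18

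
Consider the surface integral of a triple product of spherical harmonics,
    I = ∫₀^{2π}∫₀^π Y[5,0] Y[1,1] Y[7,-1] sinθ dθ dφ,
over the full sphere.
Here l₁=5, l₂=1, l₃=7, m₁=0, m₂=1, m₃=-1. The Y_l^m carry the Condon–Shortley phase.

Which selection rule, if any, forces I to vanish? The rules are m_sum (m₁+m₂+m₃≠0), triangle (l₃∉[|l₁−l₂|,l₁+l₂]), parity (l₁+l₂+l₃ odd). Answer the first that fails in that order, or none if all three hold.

azimuthal sum: 0 + 1 − 1 = 0  ✓
4 ≤ 7 ≤ 6 (triangle on l)  ✗
L = 5 + 1 + 7 = 13 (odd)

triangle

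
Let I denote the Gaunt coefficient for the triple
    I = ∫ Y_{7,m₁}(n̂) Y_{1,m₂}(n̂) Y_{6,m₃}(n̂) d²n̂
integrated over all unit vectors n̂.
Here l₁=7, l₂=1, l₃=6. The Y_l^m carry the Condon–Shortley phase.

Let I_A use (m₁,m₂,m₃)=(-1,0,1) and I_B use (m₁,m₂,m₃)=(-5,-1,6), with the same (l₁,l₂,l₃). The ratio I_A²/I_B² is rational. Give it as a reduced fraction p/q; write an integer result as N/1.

Shared (l₁,l₂,l₃)=(7,1,6): N and (l;000)² cancel in I_A²/I_B².
A: Δ = 2!·12!·0!/15! = 1/1365; Racah Σ t=1..1: t=1:−1/604800 = -1/604800; ⇒ 3j(7 1 6; -1 0 1)² = 16/455, sgn +1
B: Δ = 2!·12!·0!/15! = 1/1365; Racah Σ t=0..0: t=0:+1/958003200 = 1/958003200; ⇒ 3j(7 1 6; -5 -1 6)² = 1/1365, sgn +1
I_A²/I_B² = (16/455)/(1/1365) = 48/1

48/1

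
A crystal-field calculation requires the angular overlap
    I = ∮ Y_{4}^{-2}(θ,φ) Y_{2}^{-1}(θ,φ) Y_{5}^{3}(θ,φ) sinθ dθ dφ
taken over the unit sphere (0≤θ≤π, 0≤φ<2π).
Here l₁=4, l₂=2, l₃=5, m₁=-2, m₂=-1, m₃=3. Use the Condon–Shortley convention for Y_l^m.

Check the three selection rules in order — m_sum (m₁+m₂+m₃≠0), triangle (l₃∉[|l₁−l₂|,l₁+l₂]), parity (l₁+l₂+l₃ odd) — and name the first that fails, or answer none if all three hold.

parity

m₁+m₂+m₃ = -2 − 1 + 3 = 0  ✓
triangle: |4−2|=2 ≤ l₃=5 ≤ 4+2=6  ✓
parity: l₁+l₂+l₃ = 11 is odd  ✗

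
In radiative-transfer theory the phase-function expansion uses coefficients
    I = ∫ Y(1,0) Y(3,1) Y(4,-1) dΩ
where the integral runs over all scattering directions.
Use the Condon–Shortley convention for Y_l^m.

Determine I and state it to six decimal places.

Rules hold: Σm=0, L=8 even, 2≤4≤4.
N = 3·7·9 = 189
Δ = 0!·2!·6!/9! = 1/252
Racah Σ t=0..0: t=0:+1/36 = 1/36
⇒ 3j(1 3 4; 0 0 0)² = 4/63, sgn +1
Racah Σ t=0..0: t=0:+1/48 = 1/48
⇒ 3j(1 3 4; 0 1 -1)² = 5/84, sgn -1
4πI² = N·(3j₀)²·(3jₘ)² = 5/7
I = -1·√(0.714286/4π) = -0.23841361

-0.238414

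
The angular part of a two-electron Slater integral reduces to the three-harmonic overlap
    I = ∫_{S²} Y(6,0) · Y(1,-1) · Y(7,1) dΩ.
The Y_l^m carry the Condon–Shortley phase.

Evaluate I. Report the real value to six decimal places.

Rules hold: Σm=0, L=14 even, 5≤7≤7.
N = 13·3·15 = 585
Δ = 0!·12!·2!/15! = 1/1365
Racah Σ t=0..0: t=0:+1/518400 = 1/518400
⇒ 3j(6 1 7; 0 0 0)² = 7/195, sgn -1
Racah Σ t=0..0: t=0:+1/1036800 = 1/1036800
⇒ 3j(6 1 7; 0 -1 1)² = 4/195, sgn +1
4πI² = N·(3j₀)²·(3jₘ)² = 28/65
I = -1·√(0.430769/4π) = -0.18514731

-0.185147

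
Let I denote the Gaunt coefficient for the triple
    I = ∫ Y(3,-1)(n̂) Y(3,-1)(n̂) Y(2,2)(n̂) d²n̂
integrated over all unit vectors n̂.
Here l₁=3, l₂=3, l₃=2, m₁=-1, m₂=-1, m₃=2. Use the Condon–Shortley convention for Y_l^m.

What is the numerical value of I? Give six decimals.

m-sum 0 ✓  L=8 even ✓  0≤2≤6 ✓
Π(2lᵢ+1) = 7×7×5 = 245
triangle coeff Δ(3,3,2) = 1/3780
Σ_t [1,3]: t=1:−1/24 t=2:+1/4 t=3:−1/24 = 1/6
(3j)²=4/105 [(3 3 2; 0 0 0)], sign=+1
Σ_t [2,2]: t=2:+1/16 = 1/16
(3j)²=2/35 [(3 3 2; -1 -1 2)], sign=+1
⇒ 4πI² = 8/15
I = (+1)√(8/15/(4π)) = 0.20601291

0.206013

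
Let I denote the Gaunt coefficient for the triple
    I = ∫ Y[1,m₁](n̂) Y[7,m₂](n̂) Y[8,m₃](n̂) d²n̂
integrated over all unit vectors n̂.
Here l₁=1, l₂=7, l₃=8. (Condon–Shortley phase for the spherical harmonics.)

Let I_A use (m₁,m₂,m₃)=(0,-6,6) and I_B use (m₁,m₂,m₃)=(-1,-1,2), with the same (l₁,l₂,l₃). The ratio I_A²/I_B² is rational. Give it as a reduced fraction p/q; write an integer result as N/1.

28/45

Same 1,7,8: normalisation and zero-m 3j drop out of the ratio.
A: Δ: 0! 2! 14! / 17! → 1/2040; sum: t=0:+1/6227020800 = 1/6227020800; 3j²(1 7 8; 0 -6 6) = Δ·Π!·Σ² = 7/510  (sign +1)
B: Δ: 0! 2! 14! / 17! → 1/2040; sum: t=0:+1/58060800 = 1/58060800; 3j²(1 7 8; -1 -1 2) = Δ·Π!·Σ² = 3/136  (sign +1)
I_A²/I_B² = (7/510)/(3/136) = 28/45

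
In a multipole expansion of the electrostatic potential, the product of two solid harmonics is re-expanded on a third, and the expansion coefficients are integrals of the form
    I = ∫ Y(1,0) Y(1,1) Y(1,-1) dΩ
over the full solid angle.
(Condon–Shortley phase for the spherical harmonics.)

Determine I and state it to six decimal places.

Σlᵢ=3 odd — θ-integrand is odd under cosθ→−cosθ; I=0

0.000000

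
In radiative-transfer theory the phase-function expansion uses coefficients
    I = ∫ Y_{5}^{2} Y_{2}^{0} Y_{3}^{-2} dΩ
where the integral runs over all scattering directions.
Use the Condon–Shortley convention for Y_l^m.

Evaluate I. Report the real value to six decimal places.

Rules hold: Σm=0, L=10 even, 3≤3≤7.
N = 11·5·7 = 385
Δ = 4!·6!·0!/11! = 1/2310
Racah Σ t=2..2: t=2:+1/144 = 1/144
⇒ 3j(5 2 3; 0 0 0)² = 10/231, sgn -1
Racah Σ t=2..2: t=2:+1/480 = 1/480
⇒ 3j(5 2 3; 2 0 -2)² = 3/110, sgn -1
4πI² = N·(3j₀)²·(3jₘ)² = 5/11
I = +1·√(0.454545/4π) = 0.19018827

0.190188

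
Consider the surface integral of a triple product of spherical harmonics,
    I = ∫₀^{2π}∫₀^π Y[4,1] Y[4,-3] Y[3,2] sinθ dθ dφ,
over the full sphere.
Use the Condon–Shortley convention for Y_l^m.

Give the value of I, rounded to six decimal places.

0.000000

l₁+l₂+l₃=11 is odd: 3j(l;000)=0 ⇒ I=0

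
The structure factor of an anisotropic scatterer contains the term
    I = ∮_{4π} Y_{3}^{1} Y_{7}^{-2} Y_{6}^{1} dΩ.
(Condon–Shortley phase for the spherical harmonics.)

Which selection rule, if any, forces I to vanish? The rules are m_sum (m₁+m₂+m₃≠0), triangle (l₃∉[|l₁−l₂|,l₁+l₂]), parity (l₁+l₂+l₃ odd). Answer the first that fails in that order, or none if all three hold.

azimuthal sum: 1 − 2 + 1 = 0  ✓
4 ≤ 6 ≤ 10 (triangle on l)  ✓
L = 3 + 7 + 6 = 16 (even)  ✓

none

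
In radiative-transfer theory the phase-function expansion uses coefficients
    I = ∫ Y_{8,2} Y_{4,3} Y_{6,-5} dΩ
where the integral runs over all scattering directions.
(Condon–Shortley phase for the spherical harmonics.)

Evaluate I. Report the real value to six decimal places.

-0.069313

Rules hold: Σm=0, L=18 even, 4≤6≤12.
N = 17·9·13 = 1989
Δ = 6!·10!·2!/19! = 1/23279256
Racah Σ t=2..4: t=2:+1/1658880 t=3:−1/518400 t=4:+1/1658880 = -1/1382400
⇒ 3j(8 4 6; 0 0 0)² = 504/46189, sgn -1
Racah Σ t=5..6: t=5:−1/87091200 t=6:+1/2612736000 = -29/2612736000
⇒ 3j(8 4 6; 2 3 -5)² = 841/302328, sgn +1
4πI² = N·(3j₀)²·(3jₘ)² = 52983/877591
I = -1·√(0.0603732/4π) = -0.06931341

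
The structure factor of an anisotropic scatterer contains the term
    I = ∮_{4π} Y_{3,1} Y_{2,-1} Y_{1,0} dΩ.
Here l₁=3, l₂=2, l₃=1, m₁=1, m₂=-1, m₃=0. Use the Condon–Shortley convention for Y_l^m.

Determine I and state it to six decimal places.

Rules hold: Σm=0, L=6 even, 1≤1≤5.
N = 7·5·3 = 105
Δ = 4!·2!·0!/7! = 1/105
Racah Σ t=2..2: t=2:+1/4 = 1/4
⇒ 3j(3 2 1; 0 0 0)² = 3/35, sgn -1
Racah Σ t=1..1: t=1:−1/6 = -1/6
⇒ 3j(3 2 1; 1 -1 0)² = 8/105, sgn +1
4πI² = N·(3j₀)²·(3jₘ)² = 24/35
I = -1·√(0.685714/4π) = -0.23359668

-0.233597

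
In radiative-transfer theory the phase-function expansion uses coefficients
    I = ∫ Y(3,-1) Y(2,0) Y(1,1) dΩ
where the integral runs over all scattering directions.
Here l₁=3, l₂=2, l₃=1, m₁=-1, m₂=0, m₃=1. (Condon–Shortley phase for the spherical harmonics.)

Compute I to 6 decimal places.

-0.202301

m-sum 0 ✓  L=6 even ✓  1≤1≤5 ✓
Π(2lᵢ+1) = 7×5×3 = 105
triangle coeff Δ(3,2,1) = 1/105
Σ_t [2,2]: t=2:+1/4 = 1/4
(3j)²=3/35 [(3 2 1; 0 0 0)], sign=-1
Σ_t [2,2]: t=2:+1/8 = 1/8
(3j)²=2/35 [(3 2 1; -1 0 1)], sign=+1
⇒ 4πI² = 18/35
I = (-1)√(18/35/(4π)) = -0.20230066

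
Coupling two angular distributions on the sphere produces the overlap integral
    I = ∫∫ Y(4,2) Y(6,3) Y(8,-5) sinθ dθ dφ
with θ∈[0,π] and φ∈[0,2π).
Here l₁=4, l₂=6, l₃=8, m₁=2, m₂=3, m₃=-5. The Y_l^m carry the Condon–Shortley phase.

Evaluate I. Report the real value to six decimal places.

-0.152323

Rules hold: Σm=0, L=18 even, 2≤8≤10.
N = 9·13·17 = 1989
Δ = 2!·6!·10!/19! = 1/23279256
Racah Σ t=0..2: t=0:+1/1658880 t=1:−1/518400 t=2:+1/1658880 = -1/1382400
⇒ 3j(4 6 8; 0 0 0)² = 504/46189, sgn -1
Racah Σ t=0..2: t=0:+1/34836480 t=1:−1/9676800 t=2:+1/43545600 = -1/19353600
⇒ 3j(4 6 8; 2 3 -5)² = 243/18088, sgn +1
4πI² = N·(3j₀)²·(3jₘ)² = 19683/67507
I = -1·√(0.29157/4π) = -0.15232329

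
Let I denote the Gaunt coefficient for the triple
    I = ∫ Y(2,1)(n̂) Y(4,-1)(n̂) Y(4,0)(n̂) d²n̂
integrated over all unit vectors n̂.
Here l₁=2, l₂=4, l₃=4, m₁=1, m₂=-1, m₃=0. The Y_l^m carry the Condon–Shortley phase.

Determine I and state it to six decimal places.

Rules hold: Σm=0, L=10 even, 2≤4≤6.
N = 5·9·9 = 405
Δ = 2!·2!·6!/11! = 1/13860
Racah Σ t=0..2: t=0:+1/192 t=1:−1/36 t=2:+1/192 = -5/288
⇒ 3j(2 4 4; 0 0 0)² = 20/693, sgn -1
Racah Σ t=0..1: t=0:+1/72 t=1:−1/96 = 1/288
⇒ 3j(2 4 4; 1 -1 0)² = 1/462, sgn +1
4πI² = N·(3j₀)²·(3jₘ)² = 150/5929
I = -1·√(0.0252994/4π) = -0.04486937

-0.044869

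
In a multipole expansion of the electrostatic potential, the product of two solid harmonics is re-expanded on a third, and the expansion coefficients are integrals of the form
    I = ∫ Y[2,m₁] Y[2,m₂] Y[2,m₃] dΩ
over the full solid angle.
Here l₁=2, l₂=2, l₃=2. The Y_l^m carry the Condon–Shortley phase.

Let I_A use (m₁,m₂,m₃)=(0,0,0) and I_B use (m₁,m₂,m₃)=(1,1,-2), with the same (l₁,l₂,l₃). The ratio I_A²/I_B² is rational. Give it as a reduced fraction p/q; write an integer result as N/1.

Shared (l₁,l₂,l₃)=(2,2,2): N and (l;000)² cancel in I_A²/I_B².
A: Δ = 2!·2!·2!/7! = 1/630; Racah Σ t=0..2: t=0:+1/8 t=1:−1/1 t=2:+1/8 = -3/4; ⇒ 3j(2 2 2; 0 0 0)² = 2/35, sgn -1
B: Δ = 2!·2!·2!/7! = 1/630; Racah Σ t=1..1: t=1:−1/4 = -1/4; ⇒ 3j(2 2 2; 1 1 -2)² = 3/35, sgn -1
I_A²/I_B² = (2/35)/(3/35) = 2/3

2/3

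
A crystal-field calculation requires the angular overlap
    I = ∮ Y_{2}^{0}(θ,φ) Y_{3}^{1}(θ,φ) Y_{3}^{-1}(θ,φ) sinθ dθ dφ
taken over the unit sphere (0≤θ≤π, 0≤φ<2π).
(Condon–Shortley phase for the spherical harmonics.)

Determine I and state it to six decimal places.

-0.126157

m-sum 0 ✓  L=8 even ✓  1≤3≤5 ✓
Π(2lᵢ+1) = 5×7×7 = 245
triangle coeff Δ(2,3,3) = 1/3780
Σ_t [0,2]: t=0:+1/24 t=1:−1/4 t=2:+1/24 = -1/6
(3j)²=4/105 [(2 3 3; 0 0 0)], sign=+1
Σ_t [0,2]: t=0:+1/96 t=1:−1/6 t=2:+1/16 = -3/32
(3j)²=3/140 [(2 3 3; 0 1 -1)], sign=-1
⇒ 4πI² = 1/5
I = (-1)√(1/5/(4π)) = -0.12615663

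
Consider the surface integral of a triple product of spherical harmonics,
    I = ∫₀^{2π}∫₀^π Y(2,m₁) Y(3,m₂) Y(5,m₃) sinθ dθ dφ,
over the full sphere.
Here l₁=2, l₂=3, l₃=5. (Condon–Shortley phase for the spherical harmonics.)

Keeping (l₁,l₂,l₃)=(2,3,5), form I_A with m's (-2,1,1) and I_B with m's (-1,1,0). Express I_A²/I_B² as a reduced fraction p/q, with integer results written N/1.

3/10

l's match ⇒ only the (l;m) 3-j factors differ between A and B.
A: triangle coeff Δ(2,3,5) = 1/2310; Σ_t [0,0]: t=0:+1/1152 = 1/1152; (3j)²=1/154 [(2 3 5; -2 1 1)], sign=+1
B: triangle coeff Δ(2,3,5) = 1/2310; Σ_t [0,0]: t=0:+1/288 = 1/288; (3j)²=5/231 [(2 3 5; -1 1 0)], sign=-1
I_A²/I_B² = (1/154)/(5/231) = 3/10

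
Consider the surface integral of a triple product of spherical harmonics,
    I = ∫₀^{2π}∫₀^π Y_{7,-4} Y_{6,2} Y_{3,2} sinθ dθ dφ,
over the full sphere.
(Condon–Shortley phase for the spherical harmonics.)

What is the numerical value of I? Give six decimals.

0.049256

Rules hold: Σm=0, L=16 even, 1≤3≤13.
N = 15·13·7 = 1365
Δ = 10!·4!·2!/17! = 1/2042040
Racah Σ t=4..6: t=4:+1/207360 t=5:−1/57600 t=6:+1/207360 = -1/129600
⇒ 3j(7 6 3; 0 0 0)² = 168/12155, sgn +1
Racah Σ t=7..8: t=7:−1/725760 t=8:+1/967680 = -1/2903040
⇒ 3j(7 6 3; -4 2 2)² = 5/3094, sgn +1
4πI² = N·(3j₀)²·(3jₘ)² = 1260/41327
I = +1·√(0.0304885/4π) = 0.04925648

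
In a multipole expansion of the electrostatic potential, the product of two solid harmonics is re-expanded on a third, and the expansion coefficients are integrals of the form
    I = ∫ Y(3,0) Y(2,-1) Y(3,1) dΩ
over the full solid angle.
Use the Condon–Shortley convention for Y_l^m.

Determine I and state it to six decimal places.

-0.059471

Checks pass: Σm=0; 8 even; l₃=3∈[1,5].
(2·3+1)(2·2+1)(2·3+1) = 245
Δ: 2! 4! 2! / 9! → 1/3780
sum: t=0:+1/24 t=1:−1/4 t=2:+1/24 = -1/6
3j²(3 2 3; 0 0 0) = Δ·Π!·Σ² = 4/105  (sign +1)
sum: t=0:+1/12 t=1:−1/8 = -1/24
3j²(3 2 3; 0 -1 1) = Δ·Π!·Σ² = 1/210  (sign -1)
combine: 4πI² = 245·4/105·1/210 = 2/45
take √, sign -1: I = -0.05947080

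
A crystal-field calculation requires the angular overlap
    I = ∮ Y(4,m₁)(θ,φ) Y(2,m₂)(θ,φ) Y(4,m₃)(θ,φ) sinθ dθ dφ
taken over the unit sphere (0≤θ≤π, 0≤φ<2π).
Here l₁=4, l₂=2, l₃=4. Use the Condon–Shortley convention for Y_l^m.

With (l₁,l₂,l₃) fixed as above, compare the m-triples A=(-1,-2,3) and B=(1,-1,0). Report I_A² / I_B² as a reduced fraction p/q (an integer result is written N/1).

l's match ⇒ only the (l;m) 3-j factors differ between A and B.
A: triangle coeff Δ(4,2,4) = 1/13860; Σ_t [0,0]: t=0:+1/480 = 1/480; (3j)²=3/110 [(4 2 4; -1 -2 3)], sign=-1
B: triangle coeff Δ(4,2,4) = 1/13860; Σ_t [0,1]: t=0:+1/72 t=1:−1/96 = 1/288; (3j)²=1/462 [(4 2 4; 1 -1 0)], sign=+1
I_A²/I_B² = (3/110)/(1/462) = 63/5

63/5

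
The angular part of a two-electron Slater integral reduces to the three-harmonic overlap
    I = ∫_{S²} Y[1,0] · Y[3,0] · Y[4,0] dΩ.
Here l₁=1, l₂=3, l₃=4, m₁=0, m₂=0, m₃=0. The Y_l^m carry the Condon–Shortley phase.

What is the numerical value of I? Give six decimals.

Rules hold: Σm=0, L=8 even, 2≤4≤4.
N = 3·7·9 = 189
Δ = 0!·2!·6!/9! = 1/252
Racah Σ t=0..0: t=0:+1/36 = 1/36
⇒ 3j(1 3 4; 0 0 0)² = 4/63, sgn +1
(m-triple is (0,0,0) — same symbol as above.)
4πI² = N·(3j₀)²·(3jₘ)² = 16/21
I = +1·√(0.761905/4π) = 0.24623252

0.246233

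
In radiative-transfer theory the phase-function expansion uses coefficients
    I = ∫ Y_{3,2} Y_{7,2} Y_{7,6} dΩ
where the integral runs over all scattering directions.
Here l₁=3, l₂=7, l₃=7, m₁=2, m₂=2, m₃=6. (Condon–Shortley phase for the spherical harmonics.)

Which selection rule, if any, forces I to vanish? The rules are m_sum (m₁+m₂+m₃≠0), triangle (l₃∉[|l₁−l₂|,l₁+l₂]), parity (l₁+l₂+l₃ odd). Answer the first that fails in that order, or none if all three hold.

Σmᵢ = 10  ✗
l₃∈[|l₁−l₂|,l₁+l₂]=[4,10], have l₃=7
Σlᵢ = 17 ⇒ odd

m_sum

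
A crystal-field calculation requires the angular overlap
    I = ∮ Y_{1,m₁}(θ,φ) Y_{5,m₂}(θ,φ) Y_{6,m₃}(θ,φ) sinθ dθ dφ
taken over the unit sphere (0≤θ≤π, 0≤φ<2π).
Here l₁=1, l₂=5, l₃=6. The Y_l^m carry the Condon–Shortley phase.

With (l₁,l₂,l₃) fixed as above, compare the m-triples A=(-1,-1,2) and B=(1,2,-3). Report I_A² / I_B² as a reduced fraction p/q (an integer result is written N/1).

Same 1,5,6: normalisation and zero-m 3j drop out of the ratio.
A: Δ: 0! 2! 10! / 13! → 1/858; sum: t=0:+1/34560 = 1/34560; 3j²(1 5 6; -1 -1 2) = Δ·Π!·Σ² = 14/429  (sign +1)
B: Δ: 0! 2! 10! / 13! → 1/858; sum: t=0:+1/60480 = 1/60480; 3j²(1 5 6; 1 2 -3) = Δ·Π!·Σ² = 6/143  (sign -1)
I_A²/I_B² = (14/429)/(6/143) = 7/9

7/9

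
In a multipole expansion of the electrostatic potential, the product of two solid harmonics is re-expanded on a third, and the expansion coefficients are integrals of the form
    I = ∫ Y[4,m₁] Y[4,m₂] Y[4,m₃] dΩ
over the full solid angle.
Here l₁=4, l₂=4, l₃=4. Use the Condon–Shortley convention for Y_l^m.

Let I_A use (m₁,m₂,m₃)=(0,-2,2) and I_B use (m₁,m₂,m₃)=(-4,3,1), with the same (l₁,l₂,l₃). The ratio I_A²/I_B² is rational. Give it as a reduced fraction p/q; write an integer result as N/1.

121/490

l's match ⇒ only the (l;m) 3-j factors differ between A and B.
A: triangle coeff Δ(4,4,4) = 1/450450; Σ_t [0,2]: t=0:+1/2304 t=1:−1/216 t=2:+1/384 = -11/6912; (3j)²=11/1638 [(4 4 4; 0 -2 2)], sign=-1
B: triangle coeff Δ(4,4,4) = 1/450450; Σ_t [4,4]: t=4:+1/3456 = 1/3456; (3j)²=35/1287 [(4 4 4; -4 3 1)], sign=-1
I_A²/I_B² = (11/1638)/(35/1287) = 121/490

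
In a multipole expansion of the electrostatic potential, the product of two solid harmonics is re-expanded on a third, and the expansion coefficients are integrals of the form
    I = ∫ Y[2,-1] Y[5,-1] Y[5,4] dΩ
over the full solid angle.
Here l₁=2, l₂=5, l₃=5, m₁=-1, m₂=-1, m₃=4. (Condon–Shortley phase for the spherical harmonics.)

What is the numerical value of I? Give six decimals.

0.000000

-1 − 1 + 4 = 2 ≠ 0: azimuthal integral kills it; I = 0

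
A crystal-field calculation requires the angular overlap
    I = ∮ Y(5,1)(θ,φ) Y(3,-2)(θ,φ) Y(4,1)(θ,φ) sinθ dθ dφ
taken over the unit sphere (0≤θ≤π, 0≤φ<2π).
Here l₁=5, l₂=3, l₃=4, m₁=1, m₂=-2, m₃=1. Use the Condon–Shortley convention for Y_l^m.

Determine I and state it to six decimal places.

0.138239

m-sum 0 ✓  L=12 even ✓  2≤4≤8 ✓
Π(2lᵢ+1) = 11×7×9 = 693
triangle coeff Δ(5,3,4) = 1/180180
Σ_t [1,3]: t=1:−1/576 t=2:+1/144 t=3:−1/576 = 1/288
(3j)²=20/1001 [(5 3 4; 0 0 0)], sign=+1
Σ_t [0,1]: t=0:+1/1152 t=1:−1/432 = -5/3456
(3j)²=625/36036 [(5 3 4; 1 -2 1)], sign=+1
⇒ 4πI² = 3125/13013
I = (+1)√(3125/13013/(4π)) = 0.13823925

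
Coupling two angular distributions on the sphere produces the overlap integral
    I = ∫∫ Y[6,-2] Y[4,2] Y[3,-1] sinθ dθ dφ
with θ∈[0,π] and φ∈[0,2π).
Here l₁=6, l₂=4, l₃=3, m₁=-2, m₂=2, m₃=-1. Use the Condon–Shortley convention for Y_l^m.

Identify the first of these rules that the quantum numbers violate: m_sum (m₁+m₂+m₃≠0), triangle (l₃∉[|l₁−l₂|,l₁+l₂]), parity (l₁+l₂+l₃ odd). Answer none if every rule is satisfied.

m_sum

azimuthal sum: -2 + 2 − 1 = -1  ✗
2 ≤ 3 ≤ 10 (triangle on l)
L = 6 + 4 + 3 = 13 (odd)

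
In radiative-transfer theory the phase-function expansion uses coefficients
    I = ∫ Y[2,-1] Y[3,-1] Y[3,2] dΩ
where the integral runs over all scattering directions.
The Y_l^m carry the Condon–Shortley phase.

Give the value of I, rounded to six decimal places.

Rules hold: Σm=0, L=8 even, 1≤3≤5.
N = 5·7·7 = 245
Δ = 2!·2!·4!/9! = 1/3780
Racah Σ t=0..2: t=0:+1/24 t=1:−1/4 t=2:+1/24 = -1/6
⇒ 3j(2 3 3; 0 0 0)² = 4/105, sgn +1
Racah Σ t=1..2: t=1:−1/12 t=2:+1/48 = -1/16
⇒ 3j(2 3 3; -1 -1 2)² = 1/28, sgn +1
4πI² = N·(3j₀)²·(3jₘ)² = 1/3
I = +1·√(0.333333/4π) = 0.16286750

0.162868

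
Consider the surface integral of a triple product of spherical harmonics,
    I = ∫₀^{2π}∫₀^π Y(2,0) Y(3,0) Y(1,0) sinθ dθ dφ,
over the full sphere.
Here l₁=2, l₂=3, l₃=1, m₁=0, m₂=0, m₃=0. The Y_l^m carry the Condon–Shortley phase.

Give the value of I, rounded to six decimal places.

m-sum 0 ✓  L=6 even ✓  1≤1≤5 ✓
Π(2lᵢ+1) = 5×7×3 = 105
triangle coeff Δ(2,3,1) = 1/105
Σ_t [2,2]: t=2:+1/4 = 1/4
(3j)²=3/35 [(2 3 1; 0 0 0)], sign=-1
(m-triple is (0,0,0) — same symbol as above.)
⇒ 4πI² = 27/35
I = (+1)√(27/35/(4π)) = 0.24776670

0.247767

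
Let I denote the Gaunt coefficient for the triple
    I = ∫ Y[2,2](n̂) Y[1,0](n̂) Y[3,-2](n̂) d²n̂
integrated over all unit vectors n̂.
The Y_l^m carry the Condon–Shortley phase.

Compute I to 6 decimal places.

0.184674

m-sum 0 ✓  L=6 even ✓  1≤3≤3 ✓
Π(2lᵢ+1) = 5×3×7 = 105
triangle coeff Δ(2,1,3) = 1/105
Σ_t [0,0]: t=0:+1/4 = 1/4
(3j)²=3/35 [(2 1 3; 0 0 0)], sign=-1
Σ_t [0,0]: t=0:+1/24 = 1/24
(3j)²=1/21 [(2 1 3; 2 0 -2)], sign=-1
⇒ 4πI² = 3/7
I = (+1)√(3/7/(4π)) = 0.18467439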